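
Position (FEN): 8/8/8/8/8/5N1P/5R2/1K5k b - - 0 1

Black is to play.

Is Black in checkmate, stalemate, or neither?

Black to move; black king on h1.
In check: no.
King squares — g1: attacked by Nf3; g2: attacked by Rf2; h2: attacked by Rf2.
Legal moves for Black: none.
Not in check and no legal moves → stalemate.

stalemate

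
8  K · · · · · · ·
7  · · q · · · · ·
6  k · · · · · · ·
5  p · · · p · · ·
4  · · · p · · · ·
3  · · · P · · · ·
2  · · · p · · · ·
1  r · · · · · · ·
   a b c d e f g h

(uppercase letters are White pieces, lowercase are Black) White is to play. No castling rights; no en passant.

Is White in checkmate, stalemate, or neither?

White to move; white king on a8.
In check: no.
King squares — a7: attacked by Ka6; b7: attacked by Ka6; b8: attacked by Qc7.
Legal moves for White: none.
Not in check and no legal moves → stalemate.

stalemate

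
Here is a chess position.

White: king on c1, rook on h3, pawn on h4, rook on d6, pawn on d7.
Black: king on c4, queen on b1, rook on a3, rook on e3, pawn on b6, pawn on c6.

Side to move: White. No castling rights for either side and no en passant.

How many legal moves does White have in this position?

White to move; king on c1.
In check: yes, from the black queen on b1.
Legal moves: Kd2, Kxb1.
Count: 2.

2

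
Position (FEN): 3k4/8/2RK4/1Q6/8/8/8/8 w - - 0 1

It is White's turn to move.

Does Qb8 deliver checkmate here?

yes

After Qb8: black king on d8; in check: yes, from the white queen on b8.
King squares — c7: attacked by Rc6; d7: attacked by Kd6; e7: attacked by Kd6; c8: attacked by Rc6; e8: attacked by Qb8.
Black has no legal moves → checkmate.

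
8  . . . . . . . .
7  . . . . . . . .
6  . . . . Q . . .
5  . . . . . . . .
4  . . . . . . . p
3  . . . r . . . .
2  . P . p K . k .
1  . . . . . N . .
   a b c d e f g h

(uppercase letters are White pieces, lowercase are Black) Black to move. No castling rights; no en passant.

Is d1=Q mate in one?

After d1=Q: white king on e2; in check: yes, from the black queen on d1.
King squares — d1: attacked by Rd3; e1: attacked by Qd1; f1: own knight; d2: attacked by Qd1; f2: attacked by Kg2; d3: attacked by Qd1; e3: attacked by Rd3; f3: attacked by Qd1.
White has no legal moves → checkmate.

yes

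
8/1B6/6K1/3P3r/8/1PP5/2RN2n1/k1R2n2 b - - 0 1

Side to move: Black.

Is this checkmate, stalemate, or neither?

checkmate

Black to move; black king on a1.
In check: yes, from the white rook on c1.
King squares — b1: attacked by Rc1; a2: attacked by Rc2; b2: attacked by Rc2.
Legal moves for Black: none.
In check with no legal moves → checkmate.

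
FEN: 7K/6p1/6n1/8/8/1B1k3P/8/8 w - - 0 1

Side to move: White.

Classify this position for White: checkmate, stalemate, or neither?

White to move; white king on h8.
In check: yes, from the black knight on g6.
King squares — g7: available; h7: available; g8: available.
Legal moves for White: Kg8, Kh7, Kxg7.
White is in check but has 3 legal moves → neither.

neither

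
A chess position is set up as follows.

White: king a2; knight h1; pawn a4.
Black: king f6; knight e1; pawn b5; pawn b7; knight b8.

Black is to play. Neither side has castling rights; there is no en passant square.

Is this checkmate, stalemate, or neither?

Black to move; black king on f6.
In check: no.
Legal moves for Black: Nd7, Nc6, Na6, Kg7, Kf7, Ke7, Kg6, Ke6, Kg5, Kf5, Ke5, Nf3, Nd3, Ng2, Nc2, bxa4, b6, b4.
Black has 18 legal moves and is not in check → neither.

neither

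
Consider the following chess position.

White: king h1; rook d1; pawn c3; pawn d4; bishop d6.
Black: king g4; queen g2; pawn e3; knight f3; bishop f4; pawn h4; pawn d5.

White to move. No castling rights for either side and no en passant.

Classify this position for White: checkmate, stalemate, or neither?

White to move; white king on h1.
In check: yes, from the black queen on g2.
Legal moves for White: Kxg2.
White is in check but has 1 legal move → neither.

neither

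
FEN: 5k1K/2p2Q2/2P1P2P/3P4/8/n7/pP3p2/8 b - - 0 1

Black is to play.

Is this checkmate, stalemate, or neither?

Black to move; black king on f8.
In check: yes, from the white queen on f7.
King squares — e7: attacked by Qf7; f7: attacked by Pe6; g7: attacked by Ph6; e8: attacked by Qf7; g8: attacked by Qf7.
Legal moves for Black: none.
In check with no legal moves → checkmate.

checkmate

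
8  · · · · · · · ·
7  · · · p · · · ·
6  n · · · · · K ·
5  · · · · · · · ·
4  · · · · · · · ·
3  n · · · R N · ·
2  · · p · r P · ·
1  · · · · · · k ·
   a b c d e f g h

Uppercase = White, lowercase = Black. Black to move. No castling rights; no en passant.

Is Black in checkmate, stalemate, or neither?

Black to move; black king on g1.
In check: yes, from the white knight on f3.
King squares — f1: available; h1: available; f2: available; g2: available; h2: attacked by Nf3.
Legal moves for Black: Kg2, Kxf2, Kh1, Kf1.
Black is in check but has 4 legal moves → neither.

neither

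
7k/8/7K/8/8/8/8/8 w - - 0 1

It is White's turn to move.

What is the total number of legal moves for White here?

3

White to move; king on h6.
In check: no.
Legal moves: Kg6, Kh5, Kg5.
Count: 3.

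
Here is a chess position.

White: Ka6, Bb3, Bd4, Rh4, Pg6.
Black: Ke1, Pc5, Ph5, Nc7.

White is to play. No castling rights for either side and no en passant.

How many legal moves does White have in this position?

White to move; king on a6.
In check: yes, from the black knight on c7.
Legal moves: Kb7, Ka7, Kb6, Ka5.
Count: 4.

4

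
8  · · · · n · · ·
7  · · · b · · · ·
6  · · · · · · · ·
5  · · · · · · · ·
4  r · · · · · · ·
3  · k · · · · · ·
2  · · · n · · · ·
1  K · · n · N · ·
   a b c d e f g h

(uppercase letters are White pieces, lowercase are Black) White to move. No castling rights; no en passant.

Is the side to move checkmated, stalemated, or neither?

checkmate

White to move; white king on a1.
In check: yes, from the black rook on a4.
King squares — b1: attacked by Nd2; a2: attacked by Kb3; b2: attacked by Nd1.
Legal moves for White: none.
In check with no legal moves → checkmate.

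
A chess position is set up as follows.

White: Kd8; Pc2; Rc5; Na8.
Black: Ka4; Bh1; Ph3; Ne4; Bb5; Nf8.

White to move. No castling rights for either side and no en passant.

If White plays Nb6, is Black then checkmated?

After Nb6: black king on a4; in check: yes, from the white knight on b6.
Black has 3 legal replies: Ka5, Kb4, Ka3.
In check but a legal move exists → not checkmate.

no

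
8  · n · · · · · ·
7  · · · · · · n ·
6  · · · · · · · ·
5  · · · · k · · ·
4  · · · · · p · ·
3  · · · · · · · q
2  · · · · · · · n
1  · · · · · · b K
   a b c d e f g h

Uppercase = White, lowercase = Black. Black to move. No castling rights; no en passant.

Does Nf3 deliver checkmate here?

After Nf3: white king on h1; in check: yes, from the black queen on h3.
King squares — g1: attacked by Nf3; g2: attacked by Qh3; h2: attacked by Bg1.
White has no legal moves → checkmate.

yes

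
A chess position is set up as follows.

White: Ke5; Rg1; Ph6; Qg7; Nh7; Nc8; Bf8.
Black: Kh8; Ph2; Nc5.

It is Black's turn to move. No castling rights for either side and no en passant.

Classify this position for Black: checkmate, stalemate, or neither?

checkmate

Black to move; black king on h8.
In check: yes, from the white queen on g7.
King squares — g7: attacked by Rg1; h7: attacked by Qg7; g8: attacked by Qg7.
Legal moves for Black: none.
In check with no legal moves → checkmate.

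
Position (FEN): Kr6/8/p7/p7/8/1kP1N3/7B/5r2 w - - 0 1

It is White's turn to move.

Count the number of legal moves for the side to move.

White to move; king on a8.
In check: yes, from the black rook on b8.
Legal moves: Kxb8, Ka7, Bxb8.
Count: 3.

3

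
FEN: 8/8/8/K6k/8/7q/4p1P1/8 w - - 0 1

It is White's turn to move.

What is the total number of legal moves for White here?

8

White to move; king on a5.
In check: no.
Legal moves: Kb6, Ka6, Kb5, Kb4, Ka4, gxh3, g3, g4+.
Count: 8.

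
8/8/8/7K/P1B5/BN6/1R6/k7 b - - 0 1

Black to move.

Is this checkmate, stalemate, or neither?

checkmate

Black to move; black king on a1.
In check: yes, from the white knight on b3.
King squares — b1: attacked by Rb2; a2: attacked by Rb2; b2: attacked by Ba3.
Legal moves for Black: none.
In check with no legal moves → checkmate.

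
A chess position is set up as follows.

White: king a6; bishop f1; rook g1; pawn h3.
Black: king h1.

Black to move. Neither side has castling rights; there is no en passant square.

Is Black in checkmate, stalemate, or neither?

neither

Black to move; black king on h1.
In check: yes, from the white rook on g1.
King squares — g1: available; g2: attacked by Bf1; h2: available.
Legal moves for Black: Kh2, Kxg1.
Black is in check but has 2 legal moves → neither.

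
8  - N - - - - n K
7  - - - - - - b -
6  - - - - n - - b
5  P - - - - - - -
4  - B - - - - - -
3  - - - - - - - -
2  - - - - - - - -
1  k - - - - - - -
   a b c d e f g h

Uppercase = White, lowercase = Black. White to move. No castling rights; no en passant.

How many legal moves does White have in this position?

White to move; king on h8.
In check: yes, from the black bishop on g7.
Legal moves: Kxg8, Kh7.
Count: 2.

2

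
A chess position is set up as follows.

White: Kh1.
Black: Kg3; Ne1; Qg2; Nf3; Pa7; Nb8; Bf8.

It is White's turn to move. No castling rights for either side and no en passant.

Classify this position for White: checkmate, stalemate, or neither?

White to move; white king on h1.
In check: yes, from the black queen on g2.
King squares — g1: attacked by Qg2; g2: attacked by Ne1; h2: attacked by Qg2.
Legal moves for White: none.
In check with no legal moves → checkmate.

checkmate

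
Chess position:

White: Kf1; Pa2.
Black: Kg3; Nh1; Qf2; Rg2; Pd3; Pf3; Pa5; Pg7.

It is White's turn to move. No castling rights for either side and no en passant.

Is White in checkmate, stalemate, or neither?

White to move; white king on f1.
In check: yes, from the black queen on f2.
King squares — e1: attacked by Qf2; g1: attacked by Qf2; e2: attacked by Qf2; f2: attacked by Nh1; g2: attacked by Qf2.
Legal moves for White: none.
In check with no legal moves → checkmate.

checkmate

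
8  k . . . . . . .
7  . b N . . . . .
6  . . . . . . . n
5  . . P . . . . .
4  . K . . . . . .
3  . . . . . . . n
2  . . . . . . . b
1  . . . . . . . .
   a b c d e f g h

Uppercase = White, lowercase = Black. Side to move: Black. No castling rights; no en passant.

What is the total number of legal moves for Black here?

Black to move; king on a8.
In check: yes, from the white knight on c7.
Legal moves: Kb8, Ka7, Bxc7.
Count: 3.

3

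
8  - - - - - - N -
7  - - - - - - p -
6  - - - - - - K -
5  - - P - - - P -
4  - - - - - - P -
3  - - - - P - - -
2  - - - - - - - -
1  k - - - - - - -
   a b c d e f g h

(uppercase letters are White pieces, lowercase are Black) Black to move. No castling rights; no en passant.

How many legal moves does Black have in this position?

Black to move; king on a1.
In check: no.
Legal moves: Kb2, Ka2, Kb1.
Count: 3.

3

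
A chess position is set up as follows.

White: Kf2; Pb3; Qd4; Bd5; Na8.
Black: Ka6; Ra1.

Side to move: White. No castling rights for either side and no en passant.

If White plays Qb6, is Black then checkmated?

yes

After Qb6: black king on a6; in check: yes, from the white queen on b6.
King squares — a5: attacked by Qb6; b5: attacked by Qb6; b6: attacked by Na8; a7: attacked by Qb6; b7: attacked by Bd5.
Black has no legal moves → checkmate.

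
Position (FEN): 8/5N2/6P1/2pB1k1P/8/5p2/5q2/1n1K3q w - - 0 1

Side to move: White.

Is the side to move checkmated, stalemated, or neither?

White to move; white king on d1.
In check: yes, from the black queen on h1.
King squares — c1: attacked by Qh1; e1: attacked by Qh1; c2: attacked by Qf2; d2: attacked by Nb1; e2: attacked by Qf2.
Legal moves for White: none.
In check with no legal moves → checkmate.

checkmate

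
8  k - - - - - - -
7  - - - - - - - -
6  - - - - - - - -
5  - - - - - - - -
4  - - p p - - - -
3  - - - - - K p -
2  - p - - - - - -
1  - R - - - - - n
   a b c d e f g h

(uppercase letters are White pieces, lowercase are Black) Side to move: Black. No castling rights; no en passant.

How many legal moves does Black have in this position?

Black to move; king on a8.
In check: no.
Legal moves: Kb8, Kb7, Ka7, Nf2, d3, c3, g2.
Count: 7.

7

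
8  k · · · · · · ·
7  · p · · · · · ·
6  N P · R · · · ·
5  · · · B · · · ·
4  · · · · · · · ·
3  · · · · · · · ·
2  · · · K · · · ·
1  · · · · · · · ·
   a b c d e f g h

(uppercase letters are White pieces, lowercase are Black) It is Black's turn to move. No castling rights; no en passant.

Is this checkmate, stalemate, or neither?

Black to move; black king on a8.
In check: no.
King squares — a7: attacked by Pb6; b7: own pawn; b8: attacked by Na6.
Legal moves for Black: none.
Not in check and no legal moves → stalemate.

stalemate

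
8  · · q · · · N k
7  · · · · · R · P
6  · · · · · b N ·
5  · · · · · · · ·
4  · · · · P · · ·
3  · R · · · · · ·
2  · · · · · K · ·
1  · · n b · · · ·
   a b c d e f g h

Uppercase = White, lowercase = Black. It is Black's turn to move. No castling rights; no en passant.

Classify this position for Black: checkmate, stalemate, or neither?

Black to move; black king on h8.
In check: yes, from the white knight on g6.
King squares — g7: attacked by Rf7; h7: attacked by Rf7; g8: attacked by Ph7.
Legal moves for Black: none.
In check with no legal moves → checkmate.

checkmate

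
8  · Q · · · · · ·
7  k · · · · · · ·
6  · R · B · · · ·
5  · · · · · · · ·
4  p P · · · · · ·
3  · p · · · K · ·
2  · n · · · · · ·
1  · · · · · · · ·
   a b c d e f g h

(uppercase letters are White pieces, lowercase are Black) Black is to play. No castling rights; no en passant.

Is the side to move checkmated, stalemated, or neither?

Black to move; black king on a7.
In check: yes, from the white queen on b8.
King squares — a6: attacked by Rb6; b6: attacked by Qb8; b7: attacked by Rb6; a8: attacked by Qb8; b8: attacked by Rb6.
Legal moves for Black: none.
In check with no legal moves → checkmate.

checkmate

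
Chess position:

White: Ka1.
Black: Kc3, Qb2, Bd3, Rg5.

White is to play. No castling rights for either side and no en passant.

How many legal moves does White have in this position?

0

White to move; king on a1.
In check: yes, from the black queen on b2.
Legal moves: none.
Count: 0.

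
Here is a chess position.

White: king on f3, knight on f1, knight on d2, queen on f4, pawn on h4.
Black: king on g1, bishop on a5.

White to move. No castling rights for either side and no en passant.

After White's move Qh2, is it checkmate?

After Qh2: black king on g1; in check: yes, from the white queen on h2.
King squares — f1: attacked by Nd2; h1: attacked by Qh2; f2: attacked by Qh2; g2: attacked by Qh2; h2: attacked by Nf1.
Black has no legal moves → checkmate.

yes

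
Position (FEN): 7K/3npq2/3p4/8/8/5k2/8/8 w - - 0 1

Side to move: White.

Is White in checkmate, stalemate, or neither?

White to move; white king on h8.
In check: no.
King squares — g7: attacked by Qf7; h7: attacked by Qf7; g8: attacked by Qf7.
Legal moves for White: none.
Not in check and no legal moves → stalemate.

stalemate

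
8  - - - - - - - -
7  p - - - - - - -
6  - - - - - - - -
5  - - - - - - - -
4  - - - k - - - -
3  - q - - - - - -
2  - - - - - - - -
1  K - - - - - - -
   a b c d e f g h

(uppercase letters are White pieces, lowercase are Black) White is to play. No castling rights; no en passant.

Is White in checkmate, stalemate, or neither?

White to move; white king on a1.
In check: no.
King squares — b1: attacked by Qb3; a2: attacked by Qb3; b2: attacked by Qb3.
Legal moves for White: none.
Not in check and no legal moves → stalemate.

stalemate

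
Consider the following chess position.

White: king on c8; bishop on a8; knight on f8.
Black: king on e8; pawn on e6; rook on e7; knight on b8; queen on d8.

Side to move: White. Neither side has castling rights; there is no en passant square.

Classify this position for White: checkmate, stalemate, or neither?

checkmate

White to move; white king on c8.
In check: yes, from the black queen on d8.
King squares — b7: attacked by Re7; c7: attacked by Re7; d7: attacked by Re7; b8: attacked by Qd8; d8: attacked by Ke8.
Legal moves for White: none.
In check with no legal moves → checkmate.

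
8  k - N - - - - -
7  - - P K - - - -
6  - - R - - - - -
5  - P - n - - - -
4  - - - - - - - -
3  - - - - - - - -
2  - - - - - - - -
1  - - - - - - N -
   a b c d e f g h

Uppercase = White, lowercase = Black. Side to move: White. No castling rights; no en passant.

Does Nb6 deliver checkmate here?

no

After Nb6: black king on a8; in check: yes, from the white knight on b6.
Black has 3 legal replies: Kb7, Ka7, Nxb6+.
In check but a legal move exists → not checkmate.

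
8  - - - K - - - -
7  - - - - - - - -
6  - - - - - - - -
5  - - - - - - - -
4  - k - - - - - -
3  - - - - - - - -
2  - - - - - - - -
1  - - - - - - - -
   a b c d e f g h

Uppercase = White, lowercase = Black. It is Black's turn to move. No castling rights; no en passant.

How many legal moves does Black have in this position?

Black to move; king on b4.
In check: no.
Legal moves: Kc5, Kb5, Ka5, Kc4, Ka4, Kc3, Kb3, Ka3.
Count: 8.

8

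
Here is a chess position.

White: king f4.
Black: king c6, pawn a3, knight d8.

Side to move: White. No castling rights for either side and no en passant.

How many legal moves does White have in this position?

White to move; king on f4.
In check: no.
Legal moves: Kg5, Kf5, Ke5, Kg4, Ke4, Kg3, Kf3, Ke3.
Count: 8.

8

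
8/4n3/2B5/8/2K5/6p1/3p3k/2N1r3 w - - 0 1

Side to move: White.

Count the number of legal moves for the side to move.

White to move; king on c4.
In check: no.
Legal moves: Be8, Ba8, Bd7, Bb7, Bd5, Bb5, Be4, Ba4, Bf3, Bg2, Bh1, Kc5, Kb5, Kd4, Kb4, Kd3, Kc3, Kb3, Nd3, Nb3, Ne2, Na2.
Count: 22.

22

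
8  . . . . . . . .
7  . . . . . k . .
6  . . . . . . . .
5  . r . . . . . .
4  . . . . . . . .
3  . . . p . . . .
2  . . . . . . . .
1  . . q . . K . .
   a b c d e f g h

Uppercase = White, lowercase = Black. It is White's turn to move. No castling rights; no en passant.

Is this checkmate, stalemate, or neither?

White to move; white king on f1.
In check: yes, from the black queen on c1.
King squares — e1: attacked by Qc1; g1: attacked by Qc1; e2: attacked by Pd3; f2: available; g2: available.
Legal moves for White: Kg2, Kf2.
White is in check but has 2 legal moves → neither.

neither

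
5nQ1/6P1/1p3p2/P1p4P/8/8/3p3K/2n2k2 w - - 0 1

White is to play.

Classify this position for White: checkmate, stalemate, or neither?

White to move; white king on h2.
In check: no.
Legal moves for White include: Qh8, Qxf8, Qh7, Qf7, Qe6, Qd5, Qc4+, Qb3, Qa2, Kh3, Kg3, Kh1, gxf8=Q, gxf8=R, gxf8=B, gxf8=N, axb6, h6, ... (list truncated; more exist).
White has legal moves and is not in check → neither.

neither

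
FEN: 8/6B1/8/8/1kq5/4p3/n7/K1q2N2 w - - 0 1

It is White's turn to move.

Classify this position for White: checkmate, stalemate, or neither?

White to move; white king on a1.
In check: yes, from the black queen on c1.
King squares — b1: attacked by Qc1; a2: attacked by Qc4; b2: attacked by Qc1.
Legal moves for White: none.
In check with no legal moves → checkmate.

checkmate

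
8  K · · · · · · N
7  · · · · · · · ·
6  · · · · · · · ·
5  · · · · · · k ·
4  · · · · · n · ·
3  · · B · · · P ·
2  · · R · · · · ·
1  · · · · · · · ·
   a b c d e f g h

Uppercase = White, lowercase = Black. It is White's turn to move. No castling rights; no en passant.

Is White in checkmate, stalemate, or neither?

White to move; white king on a8.
In check: no.
Legal moves for White include: Nf7+, Ng6, Kb8, Kb7, Ka7, Bg7, Bf6+, Be5, Ba5, Bd4, Bb4, Bd2, Bb2, Be1, Ba1, Rh2, Rg2, Rf2, ... (list truncated; more exist).
White has legal moves and is not in check → neither.

neither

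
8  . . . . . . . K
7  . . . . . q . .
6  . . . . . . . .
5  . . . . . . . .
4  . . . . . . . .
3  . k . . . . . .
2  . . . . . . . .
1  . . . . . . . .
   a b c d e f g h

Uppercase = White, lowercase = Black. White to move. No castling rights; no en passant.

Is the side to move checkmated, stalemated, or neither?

White to move; white king on h8.
In check: no.
King squares — g7: attacked by Qf7; h7: attacked by Qf7; g8: attacked by Qf7.
Legal moves for White: none.
Not in check and no legal moves → stalemate.

stalemate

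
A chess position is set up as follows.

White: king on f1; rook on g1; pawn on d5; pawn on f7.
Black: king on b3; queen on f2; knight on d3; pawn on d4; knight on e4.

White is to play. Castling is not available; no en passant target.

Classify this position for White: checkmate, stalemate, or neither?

White to move; white king on f1.
In check: yes, from the black queen on f2.
King squares — e1: attacked by Qf2; g1: own rook; e2: attacked by Qf2; f2: attacked by Nd3; g2: attacked by Qf2.
Legal moves for White: none.
In check with no legal moves → checkmate.

checkmate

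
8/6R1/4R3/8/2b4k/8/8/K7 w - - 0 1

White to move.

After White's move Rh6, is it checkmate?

After Rh6: black king on h4; in check: yes, from the white rook on h6.
King squares — g3: attacked by Rg7; h3: attacked by Rh6; g4: attacked by Rg7; g5: attacked by Rg7; h5: attacked by Rh6.
Black has no legal moves → checkmate.

yes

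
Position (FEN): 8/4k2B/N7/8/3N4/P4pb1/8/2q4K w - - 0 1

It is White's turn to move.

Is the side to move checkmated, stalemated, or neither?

White to move; white king on h1.
In check: yes, from the black queen on c1.
King squares — g1: attacked by Qc1; g2: attacked by Pf3; h2: attacked by Bg3.
Legal moves for White: none.
In check with no legal moves → checkmate.

checkmate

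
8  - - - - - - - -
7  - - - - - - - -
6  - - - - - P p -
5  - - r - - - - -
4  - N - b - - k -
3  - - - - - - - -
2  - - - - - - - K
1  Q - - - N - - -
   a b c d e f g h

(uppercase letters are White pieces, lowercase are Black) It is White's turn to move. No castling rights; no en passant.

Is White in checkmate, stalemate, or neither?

neither

White to move; white king on h2.
In check: no.
Legal moves for White include: Nc6, Na6, Nd5, Nbd3, Nbc2, Na2, Kg2, Kh1, Nf3, Ned3, Ng2, Nec2, Qa8, Qa7, Qa6, Qa5, Qxd4+, Qa4, ... (list truncated; more exist).
White has legal moves and is not in check → neither.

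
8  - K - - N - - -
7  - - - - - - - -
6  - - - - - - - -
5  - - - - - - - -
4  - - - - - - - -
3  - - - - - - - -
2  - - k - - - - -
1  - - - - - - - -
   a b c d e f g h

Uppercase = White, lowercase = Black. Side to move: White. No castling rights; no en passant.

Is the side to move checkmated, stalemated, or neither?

White to move; white king on b8.
In check: no.
Legal moves for White: Ng7, Nc7, Nf6, Nd6, Kc8, Ka8, Kc7, Kb7, Ka7.
White has 9 legal moves and is not in check → neither.

neither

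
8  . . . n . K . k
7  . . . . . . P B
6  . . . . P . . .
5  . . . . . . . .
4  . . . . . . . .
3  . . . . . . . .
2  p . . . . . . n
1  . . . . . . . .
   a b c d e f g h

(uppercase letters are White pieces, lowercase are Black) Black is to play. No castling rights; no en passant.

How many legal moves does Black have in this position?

Black to move; king on h8.
In check: yes, from the white pawn on g7.
Legal moves: Kxh7.
Count: 1.

1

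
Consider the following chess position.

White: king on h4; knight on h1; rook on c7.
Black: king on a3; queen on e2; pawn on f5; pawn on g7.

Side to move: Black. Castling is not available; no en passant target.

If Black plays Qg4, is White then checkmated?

After Qg4: white king on h4; in check: yes, from the black queen on g4.
King squares — g3: attacked by Qg4; h3: attacked by Qg4; g4: attacked by Pf5; g5: attacked by Qg4; h5: attacked by Qg4.
White has no legal moves → checkmate.

yes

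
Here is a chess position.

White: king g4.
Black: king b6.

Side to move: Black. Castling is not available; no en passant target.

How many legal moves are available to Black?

8

Black to move; king on b6.
In check: no.
Legal moves: Kc7, Kb7, Ka7, Kc6, Ka6, Kc5, Kb5, Ka5.
Count: 8.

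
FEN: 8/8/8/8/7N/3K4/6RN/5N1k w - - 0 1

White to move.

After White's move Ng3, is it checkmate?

After Ng3: black king on h1; in check: yes, from the white knight on g3.
King squares — g1: attacked by Rg2; g2: attacked by Nh4; h2: attacked by Rg2.
Black has no legal moves → checkmate.

yes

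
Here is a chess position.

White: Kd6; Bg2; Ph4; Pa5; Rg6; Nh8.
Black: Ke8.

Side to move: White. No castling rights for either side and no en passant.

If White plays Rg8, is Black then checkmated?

After Rg8: black king on e8; in check: yes, from the white rook on g8.
King squares — d7: attacked by Kd6; e7: attacked by Kd6; f7: attacked by Nh8; d8: attacked by Rg8; f8: attacked by Rg8.
Black has no legal moves → checkmate.

yes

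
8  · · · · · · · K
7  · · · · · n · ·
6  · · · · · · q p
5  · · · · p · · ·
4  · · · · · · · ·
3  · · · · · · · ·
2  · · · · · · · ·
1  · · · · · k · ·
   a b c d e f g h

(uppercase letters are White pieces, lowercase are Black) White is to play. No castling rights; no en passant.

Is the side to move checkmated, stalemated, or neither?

checkmate

White to move; white king on h8.
In check: yes, from the black knight on f7.
King squares — g7: attacked by Qg6; h7: attacked by Qg6; g8: attacked by Qg6.
Legal moves for White: none.
In check with no legal moves → checkmate.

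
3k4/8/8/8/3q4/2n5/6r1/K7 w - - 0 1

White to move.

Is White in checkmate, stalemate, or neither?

stalemate

White to move; white king on a1.
In check: no.
King squares — b1: attacked by Nc3; a2: attacked by Rg2; b2: attacked by Rg2.
Legal moves for White: none.
Not in check and no legal moves → stalemate.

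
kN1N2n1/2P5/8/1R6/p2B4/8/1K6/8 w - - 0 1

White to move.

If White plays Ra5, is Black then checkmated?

After Ra5: black king on a8; in check: yes, from the white rook on a5.
King squares — a7: attacked by Bd4; b7: attacked by Nd8; b8: attacked by Pc7.
Black has no legal moves → checkmate.

yes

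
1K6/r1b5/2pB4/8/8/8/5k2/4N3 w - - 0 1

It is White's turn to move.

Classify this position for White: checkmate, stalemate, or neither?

White to move; white king on b8.
In check: yes, from the black bishop on c7.
King squares — a7: available; b7: attacked by Ra7; c7: attacked by Ra7; a8: attacked by Ra7; c8: available.
Legal moves for White: Kc8, Kxa7, Bxc7.
White is in check but has 3 legal moves → neither.

neither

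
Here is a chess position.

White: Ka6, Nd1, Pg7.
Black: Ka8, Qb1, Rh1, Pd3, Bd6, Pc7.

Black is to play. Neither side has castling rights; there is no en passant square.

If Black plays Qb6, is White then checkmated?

yes

After Qb6: white king on a6; in check: yes, from the black queen on b6.
King squares — a5: attacked by Qb6; b5: attacked by Qb6; b6: attacked by Pc7; a7: attacked by Qb6; b7: attacked by Qb6.
White has no legal moves → checkmate.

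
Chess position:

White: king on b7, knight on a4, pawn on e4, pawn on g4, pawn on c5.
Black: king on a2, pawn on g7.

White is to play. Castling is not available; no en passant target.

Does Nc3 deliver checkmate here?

After Nc3: black king on a2; in check: yes, from the white knight on c3.
Black has 4 legal replies: Kb3, Ka3, Kb2, Ka1.
In check but a legal move exists → not checkmate.

no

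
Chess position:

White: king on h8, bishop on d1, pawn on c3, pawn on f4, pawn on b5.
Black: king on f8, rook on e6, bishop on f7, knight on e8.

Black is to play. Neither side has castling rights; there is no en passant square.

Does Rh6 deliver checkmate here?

yes

After Rh6: white king on h8; in check: yes, from the black rook on h6.
King squares — g7: attacked by Ne8; h7: attacked by Rh6; g8: attacked by Bf7.
White has no legal moves → checkmate.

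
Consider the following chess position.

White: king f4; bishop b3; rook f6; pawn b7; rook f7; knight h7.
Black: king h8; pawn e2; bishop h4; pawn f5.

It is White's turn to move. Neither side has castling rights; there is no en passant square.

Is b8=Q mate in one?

yes

After b8=Q: black king on h8; in check: yes, from the white queen on b8.
King squares — g7: attacked by Rf7; h7: attacked by Rf7; g8: attacked by Qb8.
Black has no legal moves → checkmate.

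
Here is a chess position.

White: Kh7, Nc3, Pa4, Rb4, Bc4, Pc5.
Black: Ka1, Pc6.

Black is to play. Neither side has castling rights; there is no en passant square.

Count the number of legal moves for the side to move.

Black to move; king on a1.
In check: no.
Legal moves: none.
Count: 0.

0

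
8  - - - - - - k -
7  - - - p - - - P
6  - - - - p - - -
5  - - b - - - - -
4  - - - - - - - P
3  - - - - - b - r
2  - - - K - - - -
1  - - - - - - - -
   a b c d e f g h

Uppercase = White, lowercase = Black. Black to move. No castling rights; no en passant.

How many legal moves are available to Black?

5

Black to move; king on g8.
In check: yes, from the white pawn on h7.
Legal moves: Kh8, Kf8, Kxh7, Kg7, Kf7.
Count: 5.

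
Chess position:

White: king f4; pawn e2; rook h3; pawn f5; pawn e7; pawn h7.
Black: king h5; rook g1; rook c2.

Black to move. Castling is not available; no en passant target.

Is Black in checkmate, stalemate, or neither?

checkmate

Black to move; black king on h5.
In check: yes, from the white rook on h3.
King squares — g4: attacked by Kf4; h4: attacked by Rh3; g5: attacked by Kf4; g6: attacked by Pf5; h6: attacked by Rh3.
Legal moves for Black: none.
In check with no legal moves → checkmate.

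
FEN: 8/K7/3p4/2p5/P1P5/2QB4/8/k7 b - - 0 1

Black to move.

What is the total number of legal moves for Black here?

1

Black to move; king on a1.
In check: yes, from the white queen on c3.
Legal moves: Ka2.
Count: 1.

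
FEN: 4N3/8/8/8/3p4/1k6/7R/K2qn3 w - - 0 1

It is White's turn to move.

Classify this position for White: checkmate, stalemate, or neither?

checkmate

White to move; white king on a1.
In check: yes, from the black queen on d1.
King squares — b1: attacked by Qd1; a2: attacked by Kb3; b2: attacked by Kb3.
Legal moves for White: none.
In check with no legal moves → checkmate.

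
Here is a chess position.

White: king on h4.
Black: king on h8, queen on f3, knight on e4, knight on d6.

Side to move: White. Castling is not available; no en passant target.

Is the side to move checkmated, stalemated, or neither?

stalemate

White to move; white king on h4.
In check: no.
King squares — g3: attacked by Qf3; h3: attacked by Qf3; g4: attacked by Qf3; g5: attacked by Ne4; h5: attacked by Qf3.
Legal moves for White: none.
Not in check and no legal moves → stalemate.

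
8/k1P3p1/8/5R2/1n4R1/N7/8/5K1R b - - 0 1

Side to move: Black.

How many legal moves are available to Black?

Black to move; king on a7.
In check: no.
Legal moves: Ka8, Kb7, Kb6, Ka6, Nc6, Na6, Nd5, Nd3, Nc2, Na2, g6, g5.
Count: 12.

12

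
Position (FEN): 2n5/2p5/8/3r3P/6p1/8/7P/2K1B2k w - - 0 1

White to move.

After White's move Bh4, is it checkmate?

no

After Bh4: black king on h1; in check: no.
Black is not in check, so this cannot be checkmate.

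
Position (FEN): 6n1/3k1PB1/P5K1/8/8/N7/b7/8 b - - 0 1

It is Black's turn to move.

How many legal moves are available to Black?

Black to move; king on d7.
In check: no.
Legal moves: Ne7+, Nh6, Nf6, Kd8, Kc8, Ke7, Kc7, Ke6, Kd6, Kc6, Bxf7+, Be6, Bd5, Bc4, Bb3, Bb1+.
Count: 16.

16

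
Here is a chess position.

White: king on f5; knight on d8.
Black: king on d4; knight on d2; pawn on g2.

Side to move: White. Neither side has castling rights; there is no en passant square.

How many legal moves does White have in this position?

White to move; king on f5.
In check: no.
Legal moves: Nf7, Nb7, Ne6+, Nc6+, Kg6, Kf6, Ke6, Kg5, Kg4, Kf4.
Count: 10.

10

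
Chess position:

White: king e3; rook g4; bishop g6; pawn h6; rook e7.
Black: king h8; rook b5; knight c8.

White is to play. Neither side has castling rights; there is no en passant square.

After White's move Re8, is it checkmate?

yes

After Re8: black king on h8; in check: yes, from the white rook on e8.
King squares — g7: attacked by Ph6; h7: attacked by Bg6; g8: attacked by Re8.
Black has no legal moves → checkmate.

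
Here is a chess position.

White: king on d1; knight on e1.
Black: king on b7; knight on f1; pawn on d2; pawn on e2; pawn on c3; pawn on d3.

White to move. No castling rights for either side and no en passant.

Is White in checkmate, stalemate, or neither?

White to move; white king on d1.
In check: yes, from the black pawn on e2.
King squares — c1: attacked by Pd2; e1: own knight; c2: attacked by Pd3; d2: attacked by Nf1; e2: attacked by Pd3.
Legal moves for White: none.
In check with no legal moves → checkmate.

checkmate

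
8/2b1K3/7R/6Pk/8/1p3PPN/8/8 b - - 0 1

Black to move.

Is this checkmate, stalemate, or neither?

Black to move; black king on h5.
In check: yes, from the white rook on h6.
King squares — g4: attacked by Pf3; h4: attacked by Pg3; g5: attacked by Nh3; g6: attacked by Rh6; h6: attacked by Pg5.
Legal moves for Black: none.
In check with no legal moves → checkmate.

checkmate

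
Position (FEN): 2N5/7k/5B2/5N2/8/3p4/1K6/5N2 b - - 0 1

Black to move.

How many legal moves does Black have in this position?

Black to move; king on h7.
In check: no.
Legal moves: Kg8, Kg6, d2.
Count: 3.

3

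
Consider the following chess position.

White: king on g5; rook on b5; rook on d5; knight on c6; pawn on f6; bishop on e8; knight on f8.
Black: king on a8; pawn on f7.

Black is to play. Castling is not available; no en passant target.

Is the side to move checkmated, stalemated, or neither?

Black to move; black king on a8.
In check: no.
King squares — a7: attacked by Nc6; b7: attacked by Rb5; b8: attacked by Rb5.
Legal moves for Black: none.
Not in check and no legal moves → stalemate.

stalemate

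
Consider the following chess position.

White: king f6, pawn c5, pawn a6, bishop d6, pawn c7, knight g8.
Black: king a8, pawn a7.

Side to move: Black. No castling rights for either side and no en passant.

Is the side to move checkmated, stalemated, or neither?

stalemate

Black to move; black king on a8.
In check: no.
King squares — a7: own pawn; b7: attacked by Pa6; b8: attacked by Pc7.
Legal moves for Black: none.
Not in check and no legal moves → stalemate.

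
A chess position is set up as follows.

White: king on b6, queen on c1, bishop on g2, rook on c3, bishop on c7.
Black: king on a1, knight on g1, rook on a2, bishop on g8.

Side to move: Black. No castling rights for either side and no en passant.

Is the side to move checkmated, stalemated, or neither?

checkmate

Black to move; black king on a1.
In check: yes, from the white queen on c1.
King squares — b1: attacked by Qc1; a2: own rook; b2: attacked by Qc1.
Legal moves for Black: none.
In check with no legal moves → checkmate.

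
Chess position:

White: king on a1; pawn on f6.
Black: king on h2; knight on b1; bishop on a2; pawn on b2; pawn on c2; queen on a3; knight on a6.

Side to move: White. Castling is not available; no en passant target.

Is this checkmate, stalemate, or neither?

White to move; white king on a1.
In check: yes, from the black pawn on b2.
King squares — b1: attacked by Ba2; a2: attacked by Qa3; b2: attacked by Qa3.
Legal moves for White: none.
In check with no legal moves → checkmate.

checkmate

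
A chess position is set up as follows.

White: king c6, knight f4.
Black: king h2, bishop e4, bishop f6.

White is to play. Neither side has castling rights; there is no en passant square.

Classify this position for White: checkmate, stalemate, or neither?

White to move; white king on c6.
In check: yes, from the black bishop on e4.
King squares — b5: available; c5: available; d5: attacked by Be4; b6: available; d6: available; b7: attacked by Be4; c7: available; d7: available.
Legal moves for White: Kd7, Kc7, Kd6, Kb6, Kc5, Kb5, Nd5.
White is in check but has 7 legal moves → neither.

neither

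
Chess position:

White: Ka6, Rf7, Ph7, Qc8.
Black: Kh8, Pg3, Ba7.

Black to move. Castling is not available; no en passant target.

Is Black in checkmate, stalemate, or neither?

checkmate

Black to move; black king on h8.
In check: yes, from the white queen on c8.
King squares — g7: attacked by Rf7; h7: attacked by Rf7; g8: attacked by Ph7.
Legal moves for Black: none.
In check with no legal moves → checkmate.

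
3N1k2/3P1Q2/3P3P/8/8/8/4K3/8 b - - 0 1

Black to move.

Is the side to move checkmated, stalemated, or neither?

checkmate

Black to move; black king on f8.
In check: yes, from the white queen on f7.
King squares — e7: attacked by Pd6; f7: attacked by Nd8; g7: attacked by Ph6; e8: attacked by Pd7; g8: attacked by Qf7.
Legal moves for Black: none.
In check with no legal moves → checkmate.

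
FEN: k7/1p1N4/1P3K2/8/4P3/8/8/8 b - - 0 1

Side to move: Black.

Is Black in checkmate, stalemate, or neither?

stalemate

Black to move; black king on a8.
In check: no.
King squares — a7: attacked by Pb6; b7: own pawn; b8: attacked by Nd7.
Legal moves for Black: none.
Not in check and no legal moves → stalemate.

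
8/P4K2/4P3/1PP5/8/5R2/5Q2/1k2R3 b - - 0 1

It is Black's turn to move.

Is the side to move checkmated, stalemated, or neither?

checkmate

Black to move; black king on b1.
In check: yes, from the white rook on e1.
King squares — a1: attacked by Re1; c1: attacked by Re1; a2: attacked by Qf2; b2: attacked by Qf2; c2: attacked by Qf2.
Legal moves for Black: none.
In check with no legal moves → checkmate.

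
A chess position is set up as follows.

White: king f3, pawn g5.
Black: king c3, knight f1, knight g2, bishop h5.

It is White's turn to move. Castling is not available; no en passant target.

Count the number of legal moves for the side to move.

3

White to move; king on f3.
In check: yes, from the black bishop on h5.
Legal moves: Ke4, Kxg2, Kf2.
Count: 3.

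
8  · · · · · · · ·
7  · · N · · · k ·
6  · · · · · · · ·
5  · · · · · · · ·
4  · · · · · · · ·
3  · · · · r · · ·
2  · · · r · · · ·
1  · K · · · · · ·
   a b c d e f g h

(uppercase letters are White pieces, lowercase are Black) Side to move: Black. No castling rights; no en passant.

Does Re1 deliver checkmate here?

After Re1: white king on b1; in check: yes, from the black rook on e1.
King squares — a1: attacked by Re1; c1: attacked by Re1; a2: attacked by Rd2; b2: attacked by Rd2; c2: attacked by Rd2.
White has no legal moves → checkmate.

yes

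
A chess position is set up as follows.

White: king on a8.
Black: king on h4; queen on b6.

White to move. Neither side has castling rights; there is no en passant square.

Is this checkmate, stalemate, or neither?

White to move; white king on a8.
In check: no.
King squares — a7: attacked by Qb6; b7: attacked by Qb6; b8: attacked by Qb6.
Legal moves for White: none.
Not in check and no legal moves → stalemate.

stalemate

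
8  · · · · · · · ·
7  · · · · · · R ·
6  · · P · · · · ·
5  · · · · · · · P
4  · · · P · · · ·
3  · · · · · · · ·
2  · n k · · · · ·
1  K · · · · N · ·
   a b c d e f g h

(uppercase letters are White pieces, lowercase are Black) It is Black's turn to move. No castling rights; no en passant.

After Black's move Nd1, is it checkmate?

After Nd1: white king on a1; in check: no.
White is not in check, so this cannot be checkmate.

no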